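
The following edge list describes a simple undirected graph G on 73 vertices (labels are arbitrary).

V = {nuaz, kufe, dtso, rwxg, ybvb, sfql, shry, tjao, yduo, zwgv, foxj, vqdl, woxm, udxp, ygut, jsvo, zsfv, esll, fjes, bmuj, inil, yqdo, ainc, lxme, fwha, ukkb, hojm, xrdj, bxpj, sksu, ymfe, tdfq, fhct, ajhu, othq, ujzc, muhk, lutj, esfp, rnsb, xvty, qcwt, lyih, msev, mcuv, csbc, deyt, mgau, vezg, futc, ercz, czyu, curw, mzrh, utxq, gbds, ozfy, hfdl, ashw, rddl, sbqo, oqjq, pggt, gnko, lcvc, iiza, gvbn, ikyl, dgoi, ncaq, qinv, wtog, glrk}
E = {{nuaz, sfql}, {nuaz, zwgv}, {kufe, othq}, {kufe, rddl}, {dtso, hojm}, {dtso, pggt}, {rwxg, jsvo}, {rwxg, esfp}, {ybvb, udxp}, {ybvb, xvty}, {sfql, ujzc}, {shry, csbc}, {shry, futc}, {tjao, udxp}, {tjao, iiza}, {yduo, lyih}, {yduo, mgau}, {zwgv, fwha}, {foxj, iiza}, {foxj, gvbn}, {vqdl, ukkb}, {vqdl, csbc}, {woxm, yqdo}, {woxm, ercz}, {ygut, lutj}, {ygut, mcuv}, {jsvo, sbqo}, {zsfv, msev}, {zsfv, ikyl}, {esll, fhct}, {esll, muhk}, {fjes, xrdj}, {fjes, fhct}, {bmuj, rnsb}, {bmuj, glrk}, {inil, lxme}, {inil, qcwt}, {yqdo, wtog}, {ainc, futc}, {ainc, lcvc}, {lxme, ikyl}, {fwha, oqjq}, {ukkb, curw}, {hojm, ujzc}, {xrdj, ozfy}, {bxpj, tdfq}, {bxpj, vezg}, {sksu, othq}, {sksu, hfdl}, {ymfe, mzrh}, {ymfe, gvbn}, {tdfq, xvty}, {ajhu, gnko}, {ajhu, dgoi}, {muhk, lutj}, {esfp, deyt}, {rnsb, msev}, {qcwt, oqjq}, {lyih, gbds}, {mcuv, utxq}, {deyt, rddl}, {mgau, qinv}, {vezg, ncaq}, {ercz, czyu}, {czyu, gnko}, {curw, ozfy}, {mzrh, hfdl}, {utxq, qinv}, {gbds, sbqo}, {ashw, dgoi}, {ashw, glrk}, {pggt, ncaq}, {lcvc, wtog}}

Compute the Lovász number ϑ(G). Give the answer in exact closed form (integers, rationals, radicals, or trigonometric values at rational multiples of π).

Vertex xrdj has 2 neighbors: fjes, ozfy.
N(rnsb) = {bmuj, msev}, |N(rnsb)| = 2.
N(ymfe) = {mzrh, gvbn}, |N(ymfe)| = 2.
deg(qcwt) = 2; N(qcwt) = {inil, oqjq}.
G on 73 vertices is 2-regular; connected 2-regular on 73 ⇒ C_{73}.
Distinct eigenvalues (to 6 d.p.): [2.0, 1.992596, 1.97044, 1.933696, 1.882635, 1.817635, 1.739179, 1.647846, 1.544313, 1.429347, 1.303798, 1.168596, 1.024743, 0.873302, 0.715396, 0.552194, 0.384903, 0.214763, 0.043032, -0.129017, -0.300111, -0.468983, -0.634383, -0.795086, -0.949902, -1.097686, -1.237343, -1.367839, -1.488208, -1.597559, -1.695082, -1.780055, -1.85185, -1.909934, -1.953877, -1.983355, -1.998148].
With N=73: ϑ(G) = 73·(-(-1)*2*cos(pi/73))/(2−(-2*cos(pi/73))) = 73*cos(pi/73)/(cos(pi/73) + 1).
Numerically 36.4831.
Sandwich: α(G)=36 ≤ ϑ(G)=73*cos(pi/73)/(cos(pi/73) + 1) ≤ χ(Ḡ)=37 (both strict).

73*cos(pi/73)/(cos(pi/73) + 1)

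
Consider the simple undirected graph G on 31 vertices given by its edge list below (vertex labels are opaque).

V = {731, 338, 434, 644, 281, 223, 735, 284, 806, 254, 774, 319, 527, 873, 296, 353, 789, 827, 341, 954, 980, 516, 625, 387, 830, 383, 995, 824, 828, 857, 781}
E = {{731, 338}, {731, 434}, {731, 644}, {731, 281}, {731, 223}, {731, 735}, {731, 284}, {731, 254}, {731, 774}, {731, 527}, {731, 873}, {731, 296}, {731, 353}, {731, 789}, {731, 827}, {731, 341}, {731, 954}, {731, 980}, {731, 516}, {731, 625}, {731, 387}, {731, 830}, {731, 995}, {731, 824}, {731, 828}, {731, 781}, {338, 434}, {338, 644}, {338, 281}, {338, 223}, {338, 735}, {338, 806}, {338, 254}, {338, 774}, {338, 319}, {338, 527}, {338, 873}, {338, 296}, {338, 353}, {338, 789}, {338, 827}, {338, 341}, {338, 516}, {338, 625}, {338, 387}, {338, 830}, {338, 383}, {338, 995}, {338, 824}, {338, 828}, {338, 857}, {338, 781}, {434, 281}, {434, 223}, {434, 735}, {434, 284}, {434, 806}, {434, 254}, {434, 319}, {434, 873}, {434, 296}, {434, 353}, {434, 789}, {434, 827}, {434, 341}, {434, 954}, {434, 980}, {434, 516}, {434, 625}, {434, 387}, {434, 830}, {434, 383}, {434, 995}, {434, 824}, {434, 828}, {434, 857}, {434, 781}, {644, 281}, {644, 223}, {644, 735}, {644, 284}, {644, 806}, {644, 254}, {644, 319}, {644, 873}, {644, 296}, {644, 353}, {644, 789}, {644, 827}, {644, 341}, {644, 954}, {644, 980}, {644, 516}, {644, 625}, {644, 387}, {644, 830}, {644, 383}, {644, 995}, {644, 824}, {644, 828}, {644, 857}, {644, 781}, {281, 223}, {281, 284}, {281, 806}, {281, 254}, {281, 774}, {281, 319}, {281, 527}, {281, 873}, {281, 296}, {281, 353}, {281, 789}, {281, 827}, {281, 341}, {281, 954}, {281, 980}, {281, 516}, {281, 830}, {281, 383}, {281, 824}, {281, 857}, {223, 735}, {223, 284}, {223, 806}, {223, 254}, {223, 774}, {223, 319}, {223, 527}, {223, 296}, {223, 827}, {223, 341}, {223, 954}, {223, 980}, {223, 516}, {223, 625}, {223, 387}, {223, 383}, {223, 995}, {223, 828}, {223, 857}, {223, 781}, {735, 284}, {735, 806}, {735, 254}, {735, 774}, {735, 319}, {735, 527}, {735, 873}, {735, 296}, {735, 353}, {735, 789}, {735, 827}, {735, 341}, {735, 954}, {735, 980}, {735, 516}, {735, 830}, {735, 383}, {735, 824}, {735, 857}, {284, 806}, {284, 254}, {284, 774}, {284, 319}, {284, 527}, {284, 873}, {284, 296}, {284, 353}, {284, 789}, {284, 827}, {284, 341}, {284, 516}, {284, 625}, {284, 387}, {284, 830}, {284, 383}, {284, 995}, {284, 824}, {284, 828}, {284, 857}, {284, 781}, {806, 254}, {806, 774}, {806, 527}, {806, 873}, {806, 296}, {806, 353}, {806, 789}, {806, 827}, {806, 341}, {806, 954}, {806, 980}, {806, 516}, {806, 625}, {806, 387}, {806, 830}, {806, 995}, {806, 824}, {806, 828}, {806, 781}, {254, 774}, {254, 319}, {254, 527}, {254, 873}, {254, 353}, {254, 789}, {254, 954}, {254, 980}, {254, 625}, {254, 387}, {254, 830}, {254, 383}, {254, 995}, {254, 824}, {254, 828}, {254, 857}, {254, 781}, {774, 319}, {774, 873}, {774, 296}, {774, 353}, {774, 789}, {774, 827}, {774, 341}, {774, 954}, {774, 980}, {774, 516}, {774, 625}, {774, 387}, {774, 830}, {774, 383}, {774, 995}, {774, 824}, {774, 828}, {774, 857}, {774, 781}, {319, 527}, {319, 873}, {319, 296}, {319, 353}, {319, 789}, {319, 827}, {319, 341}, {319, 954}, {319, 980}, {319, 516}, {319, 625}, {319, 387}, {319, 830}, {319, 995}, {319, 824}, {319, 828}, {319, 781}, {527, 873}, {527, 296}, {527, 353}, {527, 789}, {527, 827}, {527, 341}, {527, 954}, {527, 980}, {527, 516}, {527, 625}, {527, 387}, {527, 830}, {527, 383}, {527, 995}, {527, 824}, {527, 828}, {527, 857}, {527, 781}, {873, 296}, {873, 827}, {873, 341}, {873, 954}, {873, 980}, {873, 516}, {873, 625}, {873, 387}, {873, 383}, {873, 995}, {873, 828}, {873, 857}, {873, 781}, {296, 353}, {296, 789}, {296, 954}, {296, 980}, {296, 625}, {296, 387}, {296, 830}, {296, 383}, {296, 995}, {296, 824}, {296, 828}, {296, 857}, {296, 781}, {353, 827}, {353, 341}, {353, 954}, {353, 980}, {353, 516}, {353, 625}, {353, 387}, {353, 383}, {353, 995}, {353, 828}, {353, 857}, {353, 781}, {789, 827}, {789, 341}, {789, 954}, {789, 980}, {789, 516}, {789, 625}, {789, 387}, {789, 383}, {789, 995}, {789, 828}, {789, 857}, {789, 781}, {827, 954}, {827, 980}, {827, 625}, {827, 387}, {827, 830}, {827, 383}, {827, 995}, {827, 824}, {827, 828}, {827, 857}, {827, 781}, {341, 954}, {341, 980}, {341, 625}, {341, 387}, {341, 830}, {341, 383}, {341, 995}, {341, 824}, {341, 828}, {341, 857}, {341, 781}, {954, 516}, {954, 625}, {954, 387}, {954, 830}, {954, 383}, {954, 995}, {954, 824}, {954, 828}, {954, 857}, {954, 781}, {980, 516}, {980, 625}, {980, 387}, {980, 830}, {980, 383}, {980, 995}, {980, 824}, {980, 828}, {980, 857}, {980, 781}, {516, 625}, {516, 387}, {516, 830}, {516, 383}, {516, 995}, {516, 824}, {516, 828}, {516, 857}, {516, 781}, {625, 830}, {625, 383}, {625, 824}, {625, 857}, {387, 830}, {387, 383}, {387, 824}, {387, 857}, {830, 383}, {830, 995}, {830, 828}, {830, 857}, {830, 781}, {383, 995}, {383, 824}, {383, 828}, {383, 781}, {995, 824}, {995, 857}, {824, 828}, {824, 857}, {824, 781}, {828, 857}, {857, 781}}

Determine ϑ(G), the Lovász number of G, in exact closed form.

7

N(824) = {731, 338, 434, 644, 281, 735, 284, 806, 254, 774, 319, 527, 296, 827, 341, 954, 980, 516, 625, 387, 383, 995, 828, 857, 781}, |N(824)| = 25.
deg(806) = 26; N(806) = {338, 434, 644, 281, 223, 735, 284, 254, 774, 527, 873, 296, 353, 789, 827, 341, 954, 980, 516, 625, 387, 830, 995, 824, 828, 781}.
Vertex 827 has 26 neighbors: 731, 338, 434, 644, 281, 223, 735, 284, 806, 774, 319, 527, 873, 353, 789, 954, 980, 625, 387, 830, 383, 995, 824, 828, 857, 781.
deg(254) = 26; N(254) = {731, 338, 434, 644, 281, 223, 735, 284, 806, 774, 319, 527, 873, 353, 789, 954, 980, 625, 387, 830, 383, 995, 824, 828, 857, 781}.
G = K_{7,6,5,5,4,4}: α = 7 = χ(Ḡ), so ϑ = 7.
= 7.000000… (decimal).
Sandwich: α(G)=7 ≤ ϑ(G)=7 ≤ χ(Ḡ)=7 (collapsed).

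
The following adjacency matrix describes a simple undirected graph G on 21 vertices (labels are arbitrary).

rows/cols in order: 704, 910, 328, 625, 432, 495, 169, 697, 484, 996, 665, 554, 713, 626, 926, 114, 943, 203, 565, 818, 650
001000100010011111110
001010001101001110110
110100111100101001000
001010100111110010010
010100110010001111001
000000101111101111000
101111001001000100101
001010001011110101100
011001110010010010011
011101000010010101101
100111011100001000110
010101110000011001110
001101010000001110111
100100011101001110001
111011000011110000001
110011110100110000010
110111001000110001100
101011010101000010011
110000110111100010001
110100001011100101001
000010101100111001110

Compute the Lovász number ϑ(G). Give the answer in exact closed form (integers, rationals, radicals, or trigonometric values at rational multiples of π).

deg(926) = 10; N(926) = {704, 910, 328, 432, 495, 665, 554, 713, 626, 650}.
Vertex 554 has 10 neighbors: 910, 625, 495, 169, 697, 626, 926, 203, 565, 818.
deg(713) = 10; N(713) = {328, 625, 495, 697, 926, 114, 943, 565, 818, 650}.
deg(328) = 10; N(328) = {704, 910, 625, 169, 697, 484, 996, 713, 926, 203}.
10-regular, N=21; Kneser K(7,2) on C(7,2)=21 vertices.
Distinct eigenvalues (to 3 d.p.): [10.0, 1.0, -4.0].
−21·(-4) / ((10)−(-4)) = 6 = ϑ(G).
ϑ(G) ≈ 6.0000.

6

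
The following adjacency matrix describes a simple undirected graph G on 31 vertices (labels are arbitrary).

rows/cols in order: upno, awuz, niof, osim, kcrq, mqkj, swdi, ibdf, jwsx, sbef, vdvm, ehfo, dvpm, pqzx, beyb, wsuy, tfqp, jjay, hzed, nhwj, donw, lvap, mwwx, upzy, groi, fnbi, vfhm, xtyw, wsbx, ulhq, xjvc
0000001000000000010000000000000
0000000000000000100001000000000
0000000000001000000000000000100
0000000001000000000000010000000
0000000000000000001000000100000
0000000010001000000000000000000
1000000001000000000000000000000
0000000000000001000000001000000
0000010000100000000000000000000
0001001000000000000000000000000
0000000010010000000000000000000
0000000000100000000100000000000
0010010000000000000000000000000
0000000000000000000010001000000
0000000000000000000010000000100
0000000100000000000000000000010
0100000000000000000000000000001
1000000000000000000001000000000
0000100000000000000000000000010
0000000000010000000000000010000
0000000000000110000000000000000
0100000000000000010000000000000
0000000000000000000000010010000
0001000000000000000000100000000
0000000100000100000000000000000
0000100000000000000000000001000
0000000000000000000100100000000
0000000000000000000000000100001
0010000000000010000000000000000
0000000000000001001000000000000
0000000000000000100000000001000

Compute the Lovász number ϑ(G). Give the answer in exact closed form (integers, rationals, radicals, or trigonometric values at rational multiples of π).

N(awuz) = {tfqp, lvap}, |N(awuz)| = 2.
N(niof) = {dvpm, wsbx}, |N(niof)| = 2.
N(donw) = {pqzx, beyb}, |N(donw)| = 2.
deg(kcrq) = 2; N(kcrq) = {hzed, fnbi}.
2-regular, N=31; the odd cycle C_{31}.
The 16 distinct eigenvalues: [2.0, 1.95906, 1.837916, 1.641527, 1.377934, 1.057928, 0.694611, 0.302856, -0.101298, -0.501305, -0.880788, -1.224212, -1.517516, -1.748693, -1.908279, -1.989739].
Lovász (edge-transitive): ϑ = −31·(-2*cos(pi/31))/((2)−(-2*cos(pi/31))) = 31*cos(pi/31)/(cos(pi/31) + 1).
ϑ(G) ≈ 15.4601.
Check 15 ≤ 31*cos(pi/31)/(cos(pi/31) + 1) ≤ 16: both strict.

31*cos(pi/31)/(cos(pi/31) + 1)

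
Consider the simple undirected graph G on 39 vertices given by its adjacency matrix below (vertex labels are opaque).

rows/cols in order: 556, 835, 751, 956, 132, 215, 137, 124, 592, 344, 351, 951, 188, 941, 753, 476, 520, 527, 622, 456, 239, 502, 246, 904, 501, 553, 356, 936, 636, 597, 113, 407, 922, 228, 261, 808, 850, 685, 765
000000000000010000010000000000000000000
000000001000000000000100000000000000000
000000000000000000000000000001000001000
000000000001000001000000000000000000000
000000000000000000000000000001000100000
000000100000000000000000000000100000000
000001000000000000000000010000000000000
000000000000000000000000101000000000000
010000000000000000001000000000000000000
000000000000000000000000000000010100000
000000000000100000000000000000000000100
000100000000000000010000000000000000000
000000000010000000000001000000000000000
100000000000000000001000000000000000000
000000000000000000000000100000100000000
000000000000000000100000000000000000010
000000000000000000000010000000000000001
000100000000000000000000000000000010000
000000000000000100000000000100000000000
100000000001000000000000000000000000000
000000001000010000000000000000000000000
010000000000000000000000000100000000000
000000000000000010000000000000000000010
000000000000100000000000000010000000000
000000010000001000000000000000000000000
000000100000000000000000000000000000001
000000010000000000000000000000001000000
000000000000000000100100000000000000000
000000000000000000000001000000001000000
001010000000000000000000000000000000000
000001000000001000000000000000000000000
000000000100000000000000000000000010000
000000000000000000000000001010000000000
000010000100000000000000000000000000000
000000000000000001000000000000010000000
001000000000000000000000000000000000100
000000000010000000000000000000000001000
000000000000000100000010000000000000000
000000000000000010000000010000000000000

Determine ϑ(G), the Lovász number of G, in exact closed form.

N(835) = {592, 502}, |N(835)| = 2.
N(137) = {215, 553}, |N(137)| = 2.
deg(502) = 2; N(502) = {835, 936}.
Vertex 622 has 2 neighbors: 476, 936.
Regular of degree 2 on 39 vertices: a single 39-cycle (edge-transitive).
A has 20 distinct eigenvalues ≈ [2.0, 1.974, 1.897, 1.771, 1.599, 1.385, 1.136, 0.857, 0.556, 0.241, -0.081, -0.4, -0.709, -1.0, -1.265, -1.497, -1.69, -1.84, -1.942, -1.994].
Lovász (edge-transitive): ϑ = −39·(-2*cos(pi/39))/((2)−(-2*cos(pi/39))) = 39*cos(pi/39)/(cos(pi/39) + 1).
Numerically 19.4683.
19 ≤ 39*cos(pi/39)/(cos(pi/39) + 1) ≤ 20: both strict.

39*cos(pi/39)/(cos(pi/39) + 1)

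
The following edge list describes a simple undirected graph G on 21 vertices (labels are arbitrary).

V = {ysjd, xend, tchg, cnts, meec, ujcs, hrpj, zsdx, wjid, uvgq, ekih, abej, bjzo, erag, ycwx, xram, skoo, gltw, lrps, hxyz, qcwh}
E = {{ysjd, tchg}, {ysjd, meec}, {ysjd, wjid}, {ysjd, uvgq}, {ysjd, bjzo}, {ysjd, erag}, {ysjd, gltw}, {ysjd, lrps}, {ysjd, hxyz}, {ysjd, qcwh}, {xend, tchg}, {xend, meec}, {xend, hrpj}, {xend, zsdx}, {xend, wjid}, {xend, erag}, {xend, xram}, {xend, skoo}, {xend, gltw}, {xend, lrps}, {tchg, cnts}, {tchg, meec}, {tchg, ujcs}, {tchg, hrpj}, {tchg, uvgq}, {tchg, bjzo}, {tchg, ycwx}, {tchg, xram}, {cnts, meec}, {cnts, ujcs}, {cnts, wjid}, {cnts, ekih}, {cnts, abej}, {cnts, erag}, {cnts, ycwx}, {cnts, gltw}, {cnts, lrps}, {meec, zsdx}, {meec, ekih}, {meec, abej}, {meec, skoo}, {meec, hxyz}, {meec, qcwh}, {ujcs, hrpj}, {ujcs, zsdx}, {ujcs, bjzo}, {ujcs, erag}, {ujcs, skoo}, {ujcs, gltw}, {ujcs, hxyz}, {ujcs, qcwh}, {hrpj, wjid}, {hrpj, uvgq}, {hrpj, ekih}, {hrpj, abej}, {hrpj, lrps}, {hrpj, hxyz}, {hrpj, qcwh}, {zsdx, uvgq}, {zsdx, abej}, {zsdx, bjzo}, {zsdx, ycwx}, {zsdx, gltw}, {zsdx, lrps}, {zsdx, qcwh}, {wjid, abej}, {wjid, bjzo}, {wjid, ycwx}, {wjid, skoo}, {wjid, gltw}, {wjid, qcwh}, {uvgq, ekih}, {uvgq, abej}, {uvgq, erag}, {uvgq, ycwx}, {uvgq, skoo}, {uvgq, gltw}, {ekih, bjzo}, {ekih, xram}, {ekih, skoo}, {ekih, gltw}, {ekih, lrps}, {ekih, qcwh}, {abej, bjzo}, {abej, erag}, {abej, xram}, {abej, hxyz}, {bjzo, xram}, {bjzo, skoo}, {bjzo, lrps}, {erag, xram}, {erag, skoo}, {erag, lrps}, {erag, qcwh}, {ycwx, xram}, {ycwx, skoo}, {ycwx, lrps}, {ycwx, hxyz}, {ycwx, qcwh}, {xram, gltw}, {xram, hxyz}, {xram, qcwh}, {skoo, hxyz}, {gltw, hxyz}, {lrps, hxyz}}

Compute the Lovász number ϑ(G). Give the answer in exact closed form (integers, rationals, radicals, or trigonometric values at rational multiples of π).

6

deg(ysjd) = 10; N(ysjd) = {tchg, meec, wjid, uvgq, bjzo, erag, gltw, lrps, hxyz, qcwh}.
Vertex ujcs has 10 neighbors: tchg, cnts, hrpj, zsdx, bjzo, erag, skoo, gltw, hxyz, qcwh.
deg(hrpj) = 10; N(hrpj) = {xend, tchg, ujcs, wjid, uvgq, ekih, abej, lrps, hxyz, qcwh}.
N(qcwh) = {ysjd, meec, ujcs, hrpj, zsdx, wjid, ekih, erag, ycwx, xram}, |N(qcwh)| = 10.
Every vertex has degree 10 (N=21); Kneser K(7,2) on C(7,2)=21 vertices.
The 3 distinct eigenvalues: [10.0, 1.0, -4.0].
λ_max=10, λ_min=-4; ϑ = −21·λ_min/(λ_max−λ_min) = 6.
≈ 6.000000 (to 6 d.p.).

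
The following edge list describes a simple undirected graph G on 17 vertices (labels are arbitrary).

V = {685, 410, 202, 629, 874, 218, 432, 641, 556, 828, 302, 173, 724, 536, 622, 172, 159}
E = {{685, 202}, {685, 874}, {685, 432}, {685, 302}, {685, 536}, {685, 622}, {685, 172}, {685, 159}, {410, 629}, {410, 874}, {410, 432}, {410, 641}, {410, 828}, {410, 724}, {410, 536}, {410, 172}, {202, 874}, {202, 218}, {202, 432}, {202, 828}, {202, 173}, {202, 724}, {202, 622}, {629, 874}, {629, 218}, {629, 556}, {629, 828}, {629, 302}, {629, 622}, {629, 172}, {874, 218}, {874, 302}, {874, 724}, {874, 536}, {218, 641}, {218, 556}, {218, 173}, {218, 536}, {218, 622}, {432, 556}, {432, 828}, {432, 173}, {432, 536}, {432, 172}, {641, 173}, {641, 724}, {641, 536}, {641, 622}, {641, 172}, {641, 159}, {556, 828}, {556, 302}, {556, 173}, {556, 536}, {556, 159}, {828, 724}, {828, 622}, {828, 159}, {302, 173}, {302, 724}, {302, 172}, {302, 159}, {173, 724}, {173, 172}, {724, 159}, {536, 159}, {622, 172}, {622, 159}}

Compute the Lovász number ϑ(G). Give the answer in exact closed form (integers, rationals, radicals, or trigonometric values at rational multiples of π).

sqrt(17)

Vertex 874 has 8 neighbors: 685, 410, 202, 629, 218, 302, 724, 536.
N(828) = {410, 202, 629, 432, 556, 724, 622, 159}, |N(828)| = 8.
Vertex 302 has 8 neighbors: 685, 629, 874, 556, 173, 724, 172, 159.
Vertex 172 has 8 neighbors: 685, 410, 629, 432, 641, 302, 173, 622.
17-vertex 8-regular graph: strongly regular (17,8,3,4).
Distinct eigenvalues (to 3 d.p.): [8.0, 1.562, -2.562].
−17·(-sqrt(17)/2 - 1/2) / ((8)−(-sqrt(17)/2 - 1/2)) = sqrt(17) = ϑ(G).
ϑ(G) ≈ 4.123105626.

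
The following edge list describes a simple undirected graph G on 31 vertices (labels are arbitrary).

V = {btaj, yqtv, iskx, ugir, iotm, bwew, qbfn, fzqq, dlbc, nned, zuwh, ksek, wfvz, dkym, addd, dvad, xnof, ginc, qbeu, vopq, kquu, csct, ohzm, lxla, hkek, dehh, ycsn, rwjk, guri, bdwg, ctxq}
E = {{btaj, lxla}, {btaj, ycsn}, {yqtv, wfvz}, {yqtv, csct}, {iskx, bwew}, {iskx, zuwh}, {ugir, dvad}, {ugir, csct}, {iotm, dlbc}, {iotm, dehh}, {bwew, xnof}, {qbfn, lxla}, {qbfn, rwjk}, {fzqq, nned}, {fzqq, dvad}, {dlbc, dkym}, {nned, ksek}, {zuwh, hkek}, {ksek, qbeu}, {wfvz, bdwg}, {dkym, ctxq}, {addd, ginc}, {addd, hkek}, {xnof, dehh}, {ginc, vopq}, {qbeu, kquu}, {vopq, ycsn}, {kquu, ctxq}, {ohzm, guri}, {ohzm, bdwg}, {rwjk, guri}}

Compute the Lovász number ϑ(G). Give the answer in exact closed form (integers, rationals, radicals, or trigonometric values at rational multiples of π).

Vertex rwjk has 2 neighbors: qbfn, guri.
Vertex dehh has 2 neighbors: iotm, xnof.
deg(ginc) = 2; N(ginc) = {addd, vopq}.
Vertex ugir has 2 neighbors: dvad, csct.
Every vertex has degree 2 (N=31); connected 2-regular on 31 ⇒ C_{31}.
A has 16 distinct eigenvalues ≈ [2.0, 1.95906, 1.83792, 1.64153, 1.37793, 1.05793, 0.69461, 0.30286, -0.1013, -0.50131, -0.88079, -1.22421, -1.51752, -1.74869, -1.90828, -1.98974].
With N=31: ϑ(G) = 31·(-(-1)*2*cos(pi/31))/(2−(-2*cos(pi/31))) = 31*cos(pi/31)/(cos(pi/31) + 1).
≈ 15.4601 (to 4 d.p.).
Sandwich: α(G)=15 ≤ ϑ(G)=31*cos(pi/31)/(cos(pi/31) + 1) ≤ χ(Ḡ)=16 (both strict).

31*cos(pi/31)/(cos(pi/31) + 1)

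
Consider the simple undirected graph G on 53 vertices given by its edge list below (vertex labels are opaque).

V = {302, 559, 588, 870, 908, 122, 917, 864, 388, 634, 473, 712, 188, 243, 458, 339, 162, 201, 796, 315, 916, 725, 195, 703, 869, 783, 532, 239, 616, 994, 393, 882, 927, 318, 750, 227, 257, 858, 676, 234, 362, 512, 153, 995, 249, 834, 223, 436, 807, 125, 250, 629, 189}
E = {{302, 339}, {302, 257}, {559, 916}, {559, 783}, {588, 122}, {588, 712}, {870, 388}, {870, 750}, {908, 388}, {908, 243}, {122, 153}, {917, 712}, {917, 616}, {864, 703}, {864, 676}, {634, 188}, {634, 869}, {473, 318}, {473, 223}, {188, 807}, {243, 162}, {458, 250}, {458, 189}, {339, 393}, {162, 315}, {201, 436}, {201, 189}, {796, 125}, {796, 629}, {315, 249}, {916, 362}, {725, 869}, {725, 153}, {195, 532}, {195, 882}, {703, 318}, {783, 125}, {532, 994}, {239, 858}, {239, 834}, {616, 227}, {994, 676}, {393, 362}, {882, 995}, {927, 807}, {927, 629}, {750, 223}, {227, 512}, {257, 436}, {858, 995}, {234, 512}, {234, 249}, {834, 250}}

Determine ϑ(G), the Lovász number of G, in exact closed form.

53*cos(pi/53)/(cos(pi/53) + 1)

deg(315) = 2; N(315) = {162, 249}.
deg(393) = 2; N(393) = {339, 362}.
N(870) = {388, 750}, |N(870)| = 2.
Vertex 388 has 2 neighbors: 870, 908.
53-vertex 2-regular graph: this is C_{53}, the 53-cycle.
spec(A) ≈ [2.0, 1.986, 1.944, 1.8748, 1.7793, 1.6588, 1.515, 1.35, 1.166, 0.9656, 0.7517, 0.5272, 0.2953, 0.0593, -0.1776, -0.412, -0.6405, -0.8601, -1.0676, -1.2602, -1.435, -1.5897, -1.7221, -1.8303, -1.9128, -1.9685, -1.9965] (distinct, 4 d.p.).
Lovász (edge-transitive): ϑ = −53·(-2*cos(pi/53))/((2)−(-2*cos(pi/53))) = 53*cos(pi/53)/(cos(pi/53) + 1).
≈ 26.476709 (to 6 d.p.).
Check 26 ≤ 53*cos(pi/53)/(cos(pi/53) + 1) ≤ 27: both strict.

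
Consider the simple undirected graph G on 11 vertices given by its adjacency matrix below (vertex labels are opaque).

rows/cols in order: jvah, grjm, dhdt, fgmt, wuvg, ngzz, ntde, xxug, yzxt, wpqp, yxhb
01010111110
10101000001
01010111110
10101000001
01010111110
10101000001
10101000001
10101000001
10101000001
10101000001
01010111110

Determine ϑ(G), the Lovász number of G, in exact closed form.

deg(yzxt) = 4; N(yzxt) = {jvah, dhdt, wuvg, yxhb}.
Vertex ngzz has 4 neighbors: jvah, dhdt, wuvg, yxhb.
Vertex ntde has 4 neighbors: jvah, dhdt, wuvg, yxhb.
Vertex fgmt has 4 neighbors: jvah, dhdt, wuvg, yxhb.
2 parts of sizes [7, 4]; α(G) = 7 = ϑ (perfect).
Numerically 7.000000000.
Check 7 ≤ 7 ≤ 7: collapsed.

7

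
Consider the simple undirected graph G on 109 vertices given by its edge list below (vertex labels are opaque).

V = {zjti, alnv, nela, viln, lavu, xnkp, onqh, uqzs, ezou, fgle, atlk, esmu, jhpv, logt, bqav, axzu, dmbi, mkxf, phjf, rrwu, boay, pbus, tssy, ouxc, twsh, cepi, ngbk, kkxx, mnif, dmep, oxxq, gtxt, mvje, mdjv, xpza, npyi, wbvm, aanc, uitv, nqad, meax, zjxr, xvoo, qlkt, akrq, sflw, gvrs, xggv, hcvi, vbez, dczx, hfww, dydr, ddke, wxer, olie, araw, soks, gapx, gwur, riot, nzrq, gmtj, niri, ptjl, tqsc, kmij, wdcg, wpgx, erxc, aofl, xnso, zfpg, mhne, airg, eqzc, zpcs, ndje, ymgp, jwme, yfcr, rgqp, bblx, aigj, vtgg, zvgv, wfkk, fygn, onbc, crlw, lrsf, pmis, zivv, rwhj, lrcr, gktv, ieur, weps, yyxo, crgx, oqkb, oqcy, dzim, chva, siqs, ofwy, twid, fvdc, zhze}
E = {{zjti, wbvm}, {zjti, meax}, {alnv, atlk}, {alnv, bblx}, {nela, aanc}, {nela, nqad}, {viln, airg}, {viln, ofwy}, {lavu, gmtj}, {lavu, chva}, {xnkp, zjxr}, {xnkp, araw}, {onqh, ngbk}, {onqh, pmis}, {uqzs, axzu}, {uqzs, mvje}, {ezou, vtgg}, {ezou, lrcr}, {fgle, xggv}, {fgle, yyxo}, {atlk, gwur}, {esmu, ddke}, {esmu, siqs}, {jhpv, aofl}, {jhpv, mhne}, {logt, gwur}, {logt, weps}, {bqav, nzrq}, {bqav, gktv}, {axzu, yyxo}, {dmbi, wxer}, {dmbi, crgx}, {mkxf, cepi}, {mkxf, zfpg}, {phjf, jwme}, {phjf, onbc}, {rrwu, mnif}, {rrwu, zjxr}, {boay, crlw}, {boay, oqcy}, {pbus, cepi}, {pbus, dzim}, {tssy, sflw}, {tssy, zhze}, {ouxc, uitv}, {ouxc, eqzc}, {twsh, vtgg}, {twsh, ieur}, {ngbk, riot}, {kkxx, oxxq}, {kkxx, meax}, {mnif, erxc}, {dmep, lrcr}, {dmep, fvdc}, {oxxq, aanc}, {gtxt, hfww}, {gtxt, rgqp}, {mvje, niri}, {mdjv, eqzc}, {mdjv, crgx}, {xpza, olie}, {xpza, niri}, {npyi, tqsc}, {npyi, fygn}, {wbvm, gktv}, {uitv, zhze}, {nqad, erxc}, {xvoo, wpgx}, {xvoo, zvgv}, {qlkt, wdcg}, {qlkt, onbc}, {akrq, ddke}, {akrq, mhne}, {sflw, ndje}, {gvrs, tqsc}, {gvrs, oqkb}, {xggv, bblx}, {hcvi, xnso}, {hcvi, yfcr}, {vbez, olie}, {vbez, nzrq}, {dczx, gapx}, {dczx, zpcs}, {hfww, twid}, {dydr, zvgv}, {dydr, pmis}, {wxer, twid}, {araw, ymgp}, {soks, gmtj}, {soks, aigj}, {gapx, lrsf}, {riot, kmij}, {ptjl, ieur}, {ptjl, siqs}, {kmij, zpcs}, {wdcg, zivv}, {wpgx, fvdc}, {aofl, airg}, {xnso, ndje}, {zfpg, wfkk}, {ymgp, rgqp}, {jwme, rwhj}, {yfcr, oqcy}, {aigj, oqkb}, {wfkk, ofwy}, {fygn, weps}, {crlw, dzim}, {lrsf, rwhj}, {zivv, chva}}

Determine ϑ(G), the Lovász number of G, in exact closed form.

N(aigj) = {soks, oqkb}, |N(aigj)| = 2.
N(olie) = {xpza, vbez}, |N(olie)| = 2.
N(wdcg) = {qlkt, zivv}, |N(wdcg)| = 2.
N(gvrs) = {tqsc, oqkb}, |N(gvrs)| = 2.
Every vertex has degree 2 (N=109); the odd cycle C_{109}.
The 55 distinct eigenvalues: [2.0, 1.997, 1.987, 1.97, 1.947, 1.918, 1.882, 1.839, 1.791, 1.737, 1.677, 1.611, 1.54, 1.464, 1.383, 1.298, 1.208, 1.114, 1.017, 0.916, 0.812, 0.705, 0.596, 0.485, 0.372, 0.259, 0.144, 0.029, -0.086, -0.201, -0.316, -0.429, -0.541, -0.651, -0.759, -0.864, -0.967, -1.066, -1.162, -1.253, -1.341, -1.424, -1.503, -1.576, -1.645, -1.708, -1.765, -1.816, -1.861, -1.9, -1.933, -1.959, -1.979, -1.993, -1.999].
Lovász: ϑ = −109(-2*cos(pi/109))/(2+-(-1)*2*cos(pi/109)) = 109*cos(pi/109)/(cos(pi/109) + 1).
Numerically 54.488680.
α=54, χ(Ḡ)=55; ϑ=109*cos(pi/109)/(cos(pi/109) + 1) lies between (both strict).

109*cos(pi/109)/(cos(pi/109) + 1)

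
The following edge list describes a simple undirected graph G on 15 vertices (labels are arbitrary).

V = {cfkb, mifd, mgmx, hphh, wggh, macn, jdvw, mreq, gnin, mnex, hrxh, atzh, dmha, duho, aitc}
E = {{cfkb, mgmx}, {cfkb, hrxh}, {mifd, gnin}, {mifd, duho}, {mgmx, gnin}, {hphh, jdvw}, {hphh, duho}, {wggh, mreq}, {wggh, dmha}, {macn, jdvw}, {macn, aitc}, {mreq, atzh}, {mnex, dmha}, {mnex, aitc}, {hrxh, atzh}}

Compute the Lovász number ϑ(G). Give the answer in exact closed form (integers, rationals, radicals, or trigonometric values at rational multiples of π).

N(hphh) = {jdvw, duho}, |N(hphh)| = 2.
deg(mnex) = 2; N(mnex) = {dmha, aitc}.
deg(wggh) = 2; N(wggh) = {mreq, dmha}.
N(hrxh) = {cfkb, atzh}, |N(hrxh)| = 2.
15-vertex 2-regular graph: this is C_{15}, the 15-cycle.
Distinct eigenvalues (to 5 d.p.): [2.0, 1.82709, 1.33826, 0.61803, -0.20906, -1.0, -1.61803, -1.9563].
Lovász (edge-transitive): ϑ = −15·(-2*cos(pi/15))/((2)−(-2*cos(pi/15))) = 15*cos(pi/15)/(cos(pi/15) + 1).
= 7.41714825… (decimal).
Check 7 ≤ 15*cos(pi/15)/(cos(pi/15) + 1) ≤ 8: both strict.

15*cos(pi/15)/(cos(pi/15) + 1)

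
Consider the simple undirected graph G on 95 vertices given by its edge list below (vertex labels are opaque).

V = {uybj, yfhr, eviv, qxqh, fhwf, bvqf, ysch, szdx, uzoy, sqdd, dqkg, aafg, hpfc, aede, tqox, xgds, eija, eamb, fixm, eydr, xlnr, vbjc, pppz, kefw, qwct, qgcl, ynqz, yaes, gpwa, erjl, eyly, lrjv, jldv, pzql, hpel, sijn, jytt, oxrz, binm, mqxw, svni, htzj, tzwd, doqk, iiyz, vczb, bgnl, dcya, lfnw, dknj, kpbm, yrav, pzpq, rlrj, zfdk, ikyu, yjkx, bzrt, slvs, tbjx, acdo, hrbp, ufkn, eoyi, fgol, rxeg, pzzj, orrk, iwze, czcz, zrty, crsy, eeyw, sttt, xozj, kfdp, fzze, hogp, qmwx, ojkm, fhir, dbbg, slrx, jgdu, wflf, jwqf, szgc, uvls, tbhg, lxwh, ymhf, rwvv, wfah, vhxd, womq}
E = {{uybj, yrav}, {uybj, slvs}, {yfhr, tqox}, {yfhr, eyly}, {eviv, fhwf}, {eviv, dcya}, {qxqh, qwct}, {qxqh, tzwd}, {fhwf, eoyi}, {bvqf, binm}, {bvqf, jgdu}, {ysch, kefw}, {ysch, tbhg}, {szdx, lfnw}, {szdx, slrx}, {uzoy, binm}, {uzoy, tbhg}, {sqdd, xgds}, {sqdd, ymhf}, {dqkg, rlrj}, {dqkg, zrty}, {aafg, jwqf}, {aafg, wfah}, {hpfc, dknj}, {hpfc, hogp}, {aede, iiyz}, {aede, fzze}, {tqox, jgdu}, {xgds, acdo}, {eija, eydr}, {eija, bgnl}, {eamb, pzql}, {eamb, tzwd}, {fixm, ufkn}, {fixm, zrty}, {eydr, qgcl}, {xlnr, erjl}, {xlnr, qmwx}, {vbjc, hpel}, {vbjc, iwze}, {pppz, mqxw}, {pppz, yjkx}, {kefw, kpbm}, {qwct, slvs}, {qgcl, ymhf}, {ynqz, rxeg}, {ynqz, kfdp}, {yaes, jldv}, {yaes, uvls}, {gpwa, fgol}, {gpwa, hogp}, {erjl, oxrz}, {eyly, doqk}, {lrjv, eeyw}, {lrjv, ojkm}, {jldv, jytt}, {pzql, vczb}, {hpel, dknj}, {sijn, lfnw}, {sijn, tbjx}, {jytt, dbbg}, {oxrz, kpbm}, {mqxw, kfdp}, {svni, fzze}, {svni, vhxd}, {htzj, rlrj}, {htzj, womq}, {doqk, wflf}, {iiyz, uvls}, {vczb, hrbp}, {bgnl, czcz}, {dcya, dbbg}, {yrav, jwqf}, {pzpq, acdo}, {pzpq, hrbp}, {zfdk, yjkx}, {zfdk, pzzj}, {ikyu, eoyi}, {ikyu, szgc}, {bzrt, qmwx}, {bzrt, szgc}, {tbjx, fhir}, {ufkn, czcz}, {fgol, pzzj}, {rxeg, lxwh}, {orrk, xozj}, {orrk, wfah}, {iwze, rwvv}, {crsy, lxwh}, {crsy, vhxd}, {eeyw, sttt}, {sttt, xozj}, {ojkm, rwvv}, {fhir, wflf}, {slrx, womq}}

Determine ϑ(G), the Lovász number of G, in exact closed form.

95*cos(pi/95)/(cos(pi/95) + 1)

deg(zrty) = 2; N(zrty) = {dqkg, fixm}.
deg(fgol) = 2; N(fgol) = {gpwa, pzzj}.
deg(rxeg) = 2; N(rxeg) = {ynqz, lxwh}.
Vertex dcya has 2 neighbors: eviv, dbbg.
95-vertex 2-regular graph: the odd cycle C_{95}.
The 48 distinct eigenvalues: [2.0, 1.99563, 1.98253, 1.96076, 1.93042, 1.89163, 1.84458, 1.78946, 1.72651, 1.65602, 1.57828, 1.49364, 1.40247, 1.30517, 1.20216, 1.0939, 0.98085, 0.86351, 0.74239, 0.61803, 0.49097, 0.36176, 0.23097, 0.09917, -0.03307, -0.16516, -0.29653, -0.4266, -0.55481, -0.68059, -0.80339, -0.92268, -1.03794, -1.14866, -1.25435, -1.35456, -1.44885, -1.5368, -1.61803, -1.69219, -1.75895, -1.81801, -1.86913, -1.91207, -1.94665, -1.97272, -1.99017, -1.99891].
Lovász: ϑ = −95(-2*cos(pi/95))/(2+-(-1)*2*cos(pi/95)) = 95*cos(pi/95)/(cos(pi/95) + 1).
= 47.487011… (decimal).
Check 47 ≤ 95*cos(pi/95)/(cos(pi/95) + 1) ≤ 48: both strict.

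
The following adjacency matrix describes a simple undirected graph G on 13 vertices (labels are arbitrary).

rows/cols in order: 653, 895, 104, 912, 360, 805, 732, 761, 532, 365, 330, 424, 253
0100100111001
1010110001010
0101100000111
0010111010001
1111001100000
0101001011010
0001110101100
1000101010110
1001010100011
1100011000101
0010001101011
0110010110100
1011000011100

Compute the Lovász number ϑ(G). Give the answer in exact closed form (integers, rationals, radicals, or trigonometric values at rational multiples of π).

sqrt(13)

N(653) = {895, 360, 761, 532, 365, 253}, |N(653)| = 6.
deg(330) = 6; N(330) = {104, 732, 761, 365, 424, 253}.
deg(104) = 6; N(104) = {895, 912, 360, 330, 424, 253}.
deg(895) = 6; N(895) = {653, 104, 360, 805, 365, 424}.
6-regular, N=13; SR(13,6,2,3) — a Paley graph.
A has 3 distinct eigenvalues ≈ [6.0, 1.303, -2.303].
Lovász (edge-transitive): ϑ = −13·(-sqrt(13)/2 - 1/2)/((6)−(-sqrt(13)/2 - 1/2)) = sqrt(13).
= 3.6055513… (decimal).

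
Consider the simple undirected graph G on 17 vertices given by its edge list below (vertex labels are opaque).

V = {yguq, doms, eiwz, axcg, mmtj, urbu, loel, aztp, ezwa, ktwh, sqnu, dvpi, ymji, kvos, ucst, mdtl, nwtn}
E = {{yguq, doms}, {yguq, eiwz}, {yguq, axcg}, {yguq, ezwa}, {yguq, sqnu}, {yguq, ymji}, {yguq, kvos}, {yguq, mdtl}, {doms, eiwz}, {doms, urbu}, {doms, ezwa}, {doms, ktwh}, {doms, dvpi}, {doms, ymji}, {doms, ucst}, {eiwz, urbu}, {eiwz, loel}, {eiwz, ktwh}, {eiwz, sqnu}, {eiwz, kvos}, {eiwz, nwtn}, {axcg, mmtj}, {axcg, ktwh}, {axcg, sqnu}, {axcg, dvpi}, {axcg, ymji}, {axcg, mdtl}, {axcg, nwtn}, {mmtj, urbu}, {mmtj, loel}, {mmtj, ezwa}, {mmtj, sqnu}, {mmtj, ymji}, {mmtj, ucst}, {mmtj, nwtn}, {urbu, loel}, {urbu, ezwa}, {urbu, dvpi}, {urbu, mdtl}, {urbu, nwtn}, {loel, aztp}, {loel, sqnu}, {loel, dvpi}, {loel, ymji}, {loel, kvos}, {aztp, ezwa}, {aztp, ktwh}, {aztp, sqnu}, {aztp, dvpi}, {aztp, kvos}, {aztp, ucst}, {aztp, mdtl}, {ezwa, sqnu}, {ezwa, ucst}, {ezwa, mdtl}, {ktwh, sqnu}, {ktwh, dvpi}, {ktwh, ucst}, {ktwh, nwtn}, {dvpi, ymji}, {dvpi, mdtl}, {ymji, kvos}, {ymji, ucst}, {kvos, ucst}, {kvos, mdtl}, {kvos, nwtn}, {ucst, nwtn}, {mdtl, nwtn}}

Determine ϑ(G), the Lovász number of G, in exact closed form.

sqrt(17)

deg(aztp) = 8; N(aztp) = {loel, ezwa, ktwh, sqnu, dvpi, kvos, ucst, mdtl}.
deg(dvpi) = 8; N(dvpi) = {doms, axcg, urbu, loel, aztp, ktwh, ymji, mdtl}.
Vertex ucst has 8 neighbors: doms, mmtj, aztp, ezwa, ktwh, ymji, kvos, nwtn.
N(mdtl) = {yguq, axcg, urbu, aztp, ezwa, dvpi, kvos, nwtn}, |N(mdtl)| = 8.
G on 17 vertices is 8-regular; Paley(17): SR with (k,λ,μ)=(8,3,4).
A has 3 distinct eigenvalues ≈ [8.0, 1.562, -2.562].
Lovász (edge-transitive): ϑ = −17·(-sqrt(17)/2 - 1/2)/((8)−(-sqrt(17)/2 - 1/2)) = sqrt(17).
= 4.12311… (decimal).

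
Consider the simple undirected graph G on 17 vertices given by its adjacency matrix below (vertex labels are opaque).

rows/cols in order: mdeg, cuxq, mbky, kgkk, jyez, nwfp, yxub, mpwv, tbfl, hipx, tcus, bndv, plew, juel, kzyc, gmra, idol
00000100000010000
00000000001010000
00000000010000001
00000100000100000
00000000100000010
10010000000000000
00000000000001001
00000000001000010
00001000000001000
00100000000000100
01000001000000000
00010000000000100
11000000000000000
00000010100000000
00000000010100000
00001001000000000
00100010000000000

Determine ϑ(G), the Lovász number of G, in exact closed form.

Vertex gmra has 2 neighbors: jyez, mpwv.
deg(mpwv) = 2; N(mpwv) = {tcus, gmra}.
Vertex bndv has 2 neighbors: kgkk, kzyc.
N(yxub) = {juel, idol}, |N(yxub)| = 2.
2-regular, N=17; this is C_{17}, the 17-cycle.
A has 9 distinct eigenvalues ≈ [2.0, 1.86494, 1.47802, 0.89148, 0.18454, -0.54733, -1.20527, -1.70043, -1.96595].
−17·(-2*cos(pi/17)) / ((2)−(-2*cos(pi/17))) = 17*cos(pi/17)/(cos(pi/17) + 1) = ϑ(G).
= 8.42701431… (decimal).
α=8, χ(Ḡ)=9; ϑ=17*cos(pi/17)/(cos(pi/17) + 1) lies between (both strict).

17*cos(pi/17)/(cos(pi/17) + 1)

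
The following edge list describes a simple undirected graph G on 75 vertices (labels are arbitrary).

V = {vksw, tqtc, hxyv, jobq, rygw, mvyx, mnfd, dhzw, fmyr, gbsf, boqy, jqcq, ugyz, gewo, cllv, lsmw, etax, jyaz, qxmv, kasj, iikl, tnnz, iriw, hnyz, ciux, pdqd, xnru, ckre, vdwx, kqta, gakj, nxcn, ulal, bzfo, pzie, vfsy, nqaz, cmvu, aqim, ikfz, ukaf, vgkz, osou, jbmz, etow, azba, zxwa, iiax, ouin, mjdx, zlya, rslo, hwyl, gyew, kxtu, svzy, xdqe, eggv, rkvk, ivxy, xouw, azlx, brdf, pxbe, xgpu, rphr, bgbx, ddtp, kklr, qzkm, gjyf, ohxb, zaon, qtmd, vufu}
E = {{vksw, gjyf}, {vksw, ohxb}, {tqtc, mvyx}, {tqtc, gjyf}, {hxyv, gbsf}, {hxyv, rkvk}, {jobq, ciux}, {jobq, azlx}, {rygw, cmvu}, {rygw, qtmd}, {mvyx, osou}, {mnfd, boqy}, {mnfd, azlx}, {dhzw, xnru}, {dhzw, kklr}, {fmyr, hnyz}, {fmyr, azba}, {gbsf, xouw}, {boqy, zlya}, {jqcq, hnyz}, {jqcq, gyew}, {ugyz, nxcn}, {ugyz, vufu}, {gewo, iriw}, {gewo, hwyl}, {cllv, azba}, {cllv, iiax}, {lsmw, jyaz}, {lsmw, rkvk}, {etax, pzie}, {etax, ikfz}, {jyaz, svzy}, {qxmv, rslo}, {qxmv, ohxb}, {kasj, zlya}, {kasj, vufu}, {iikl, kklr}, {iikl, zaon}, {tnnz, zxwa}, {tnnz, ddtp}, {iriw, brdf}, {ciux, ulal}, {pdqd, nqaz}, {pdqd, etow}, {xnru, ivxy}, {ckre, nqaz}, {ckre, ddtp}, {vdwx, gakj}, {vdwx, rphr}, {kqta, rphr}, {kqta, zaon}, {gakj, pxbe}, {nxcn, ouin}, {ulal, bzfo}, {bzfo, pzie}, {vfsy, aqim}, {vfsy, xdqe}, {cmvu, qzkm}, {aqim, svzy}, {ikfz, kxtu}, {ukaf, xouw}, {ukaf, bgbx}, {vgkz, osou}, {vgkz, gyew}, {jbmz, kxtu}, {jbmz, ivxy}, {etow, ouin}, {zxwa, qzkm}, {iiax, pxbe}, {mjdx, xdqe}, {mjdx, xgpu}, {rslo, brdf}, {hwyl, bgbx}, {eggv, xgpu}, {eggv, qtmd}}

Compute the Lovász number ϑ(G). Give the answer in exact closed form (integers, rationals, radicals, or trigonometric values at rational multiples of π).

75*cos(pi/75)/(cos(pi/75) + 1)

deg(xouw) = 2; N(xouw) = {gbsf, ukaf}.
Vertex vfsy has 2 neighbors: aqim, xdqe.
Vertex vdwx has 2 neighbors: gakj, rphr.
deg(tqtc) = 2; N(tqtc) = {mvyx, gjyf}.
G on 75 vertices is 2-regular; this is C_{75}, the 75-cycle.
spec(A) ≈ [2.0, 1.993, 1.972, 1.9372, 1.8888, 1.8271, 1.7526, 1.6658, 1.5674, 1.4579, 1.3383, 1.2092, 1.0717, 0.9266, 0.775, 0.618, 0.4567, 0.2922, 0.1256, -0.0419, -0.2091, -0.3748, -0.5378, -0.6971, -0.8516, -1.0, -1.1414, -1.2748, -1.3993, -1.514, -1.618, -1.7107, -1.7914, -1.8596, -1.9146, -1.9563, -1.9842, -1.9982] (distinct, 4 d.p.).
Lovász (edge-transitive): ϑ = −75·(-2*cos(pi/75))/((2)−(-2*cos(pi/75))) = 75*cos(pi/75)/(cos(pi/75) + 1).
≈ 37.48355 (to 5 d.p.).
Lovász sandwich 37 ≤ 75*cos(pi/75)/(cos(pi/75) + 1) ≤ 38: both strict.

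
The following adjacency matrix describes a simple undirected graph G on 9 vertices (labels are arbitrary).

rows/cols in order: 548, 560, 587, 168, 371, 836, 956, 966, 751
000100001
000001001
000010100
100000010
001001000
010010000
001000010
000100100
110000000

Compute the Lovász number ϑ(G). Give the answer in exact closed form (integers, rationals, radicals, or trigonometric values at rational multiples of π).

deg(587) = 2; N(587) = {371, 956}.
deg(966) = 2; N(966) = {168, 956}.
N(168) = {548, 966}, |N(168)| = 2.
Vertex 751 has 2 neighbors: 548, 560.
G on 9 vertices is 2-regular; the odd cycle C_{9}.
The 5 distinct eigenvalues: [2.0, 1.5321, 0.3473, -1.0, -1.8794].
−9·(-2*cos(pi/9)) / ((2)−(-2*cos(pi/9))) = 9*cos(pi/9)/(cos(pi/9) + 1) = ϑ(G).
≈ 4.3601 (to 4 d.p.).
Check 4 ≤ 9*cos(pi/9)/(cos(pi/9) + 1) ≤ 5: both strict.

9*cos(pi/9)/(cos(pi/9) + 1)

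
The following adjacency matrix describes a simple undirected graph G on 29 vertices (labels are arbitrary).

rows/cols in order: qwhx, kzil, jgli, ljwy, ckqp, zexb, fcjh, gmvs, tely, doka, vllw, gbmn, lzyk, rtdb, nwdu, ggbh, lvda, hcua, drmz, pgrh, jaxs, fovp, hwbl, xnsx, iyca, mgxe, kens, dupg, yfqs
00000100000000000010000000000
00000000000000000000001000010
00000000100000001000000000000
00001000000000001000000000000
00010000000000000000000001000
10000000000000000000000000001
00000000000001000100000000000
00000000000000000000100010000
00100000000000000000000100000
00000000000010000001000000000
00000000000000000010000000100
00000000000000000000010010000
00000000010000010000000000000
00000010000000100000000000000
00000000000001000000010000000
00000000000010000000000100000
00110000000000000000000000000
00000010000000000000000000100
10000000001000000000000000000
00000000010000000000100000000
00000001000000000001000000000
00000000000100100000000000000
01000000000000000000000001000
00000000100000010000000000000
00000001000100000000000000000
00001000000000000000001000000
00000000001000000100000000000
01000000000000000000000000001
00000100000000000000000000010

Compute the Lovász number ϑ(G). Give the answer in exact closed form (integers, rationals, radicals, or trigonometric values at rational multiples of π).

29*cos(pi/29)/(cos(pi/29) + 1)

N(fcjh) = {rtdb, hcua}, |N(fcjh)| = 2.
N(jaxs) = {gmvs, pgrh}, |N(jaxs)| = 2.
Vertex qwhx has 2 neighbors: zexb, drmz.
Vertex nwdu has 2 neighbors: rtdb, fovp.
G on 29 vertices is 2-regular; the odd cycle C_{29}.
Distinct eigenvalues (to 6 d.p.): [2.0, 1.953241, 1.815151, 1.592186, 1.294773, 0.936817, 0.535057, 0.108278, -0.323564, -0.740276, -1.122374, -1.451991, -1.713714, -1.895306, -1.988276].
Lovász (edge-transitive): ϑ = −29·(-2*cos(pi/29))/((2)−(-2*cos(pi/29))) = 29*cos(pi/29)/(cos(pi/29) + 1).
= 14.4573753… (decimal).
α=14, χ(Ḡ)=15; ϑ=29*cos(pi/29)/(cos(pi/29) + 1) lies between (both strict).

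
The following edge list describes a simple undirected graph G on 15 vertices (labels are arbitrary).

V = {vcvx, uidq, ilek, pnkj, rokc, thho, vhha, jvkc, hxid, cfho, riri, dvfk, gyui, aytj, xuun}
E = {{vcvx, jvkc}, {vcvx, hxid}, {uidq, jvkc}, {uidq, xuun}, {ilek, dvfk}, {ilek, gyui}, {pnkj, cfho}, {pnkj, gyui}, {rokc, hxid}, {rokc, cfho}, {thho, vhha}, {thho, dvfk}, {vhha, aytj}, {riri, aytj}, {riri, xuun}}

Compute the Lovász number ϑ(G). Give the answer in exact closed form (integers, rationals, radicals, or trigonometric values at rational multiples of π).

15*cos(pi/15)/(cos(pi/15) + 1)

Vertex uidq has 2 neighbors: jvkc, xuun.
N(xuun) = {uidq, riri}, |N(xuun)| = 2.
N(riri) = {aytj, xuun}, |N(riri)| = 2.
deg(vhha) = 2; N(vhha) = {thho, aytj}.
Regular of degree 2 on 15 vertices: this is C_{15}, the 15-cycle.
The 8 distinct eigenvalues: [2.0, 1.82709, 1.33826, 0.61803, -0.20906, -1.0, -1.61803, -1.9563].
Lovász: ϑ = −15(-2*cos(pi/15))/(2+-(-1)*2*cos(pi/15)) = 15*cos(pi/15)/(cos(pi/15) + 1).
= 7.417148248… (decimal).
Lovász sandwich 7 ≤ 15*cos(pi/15)/(cos(pi/15) + 1) ≤ 8: both strict.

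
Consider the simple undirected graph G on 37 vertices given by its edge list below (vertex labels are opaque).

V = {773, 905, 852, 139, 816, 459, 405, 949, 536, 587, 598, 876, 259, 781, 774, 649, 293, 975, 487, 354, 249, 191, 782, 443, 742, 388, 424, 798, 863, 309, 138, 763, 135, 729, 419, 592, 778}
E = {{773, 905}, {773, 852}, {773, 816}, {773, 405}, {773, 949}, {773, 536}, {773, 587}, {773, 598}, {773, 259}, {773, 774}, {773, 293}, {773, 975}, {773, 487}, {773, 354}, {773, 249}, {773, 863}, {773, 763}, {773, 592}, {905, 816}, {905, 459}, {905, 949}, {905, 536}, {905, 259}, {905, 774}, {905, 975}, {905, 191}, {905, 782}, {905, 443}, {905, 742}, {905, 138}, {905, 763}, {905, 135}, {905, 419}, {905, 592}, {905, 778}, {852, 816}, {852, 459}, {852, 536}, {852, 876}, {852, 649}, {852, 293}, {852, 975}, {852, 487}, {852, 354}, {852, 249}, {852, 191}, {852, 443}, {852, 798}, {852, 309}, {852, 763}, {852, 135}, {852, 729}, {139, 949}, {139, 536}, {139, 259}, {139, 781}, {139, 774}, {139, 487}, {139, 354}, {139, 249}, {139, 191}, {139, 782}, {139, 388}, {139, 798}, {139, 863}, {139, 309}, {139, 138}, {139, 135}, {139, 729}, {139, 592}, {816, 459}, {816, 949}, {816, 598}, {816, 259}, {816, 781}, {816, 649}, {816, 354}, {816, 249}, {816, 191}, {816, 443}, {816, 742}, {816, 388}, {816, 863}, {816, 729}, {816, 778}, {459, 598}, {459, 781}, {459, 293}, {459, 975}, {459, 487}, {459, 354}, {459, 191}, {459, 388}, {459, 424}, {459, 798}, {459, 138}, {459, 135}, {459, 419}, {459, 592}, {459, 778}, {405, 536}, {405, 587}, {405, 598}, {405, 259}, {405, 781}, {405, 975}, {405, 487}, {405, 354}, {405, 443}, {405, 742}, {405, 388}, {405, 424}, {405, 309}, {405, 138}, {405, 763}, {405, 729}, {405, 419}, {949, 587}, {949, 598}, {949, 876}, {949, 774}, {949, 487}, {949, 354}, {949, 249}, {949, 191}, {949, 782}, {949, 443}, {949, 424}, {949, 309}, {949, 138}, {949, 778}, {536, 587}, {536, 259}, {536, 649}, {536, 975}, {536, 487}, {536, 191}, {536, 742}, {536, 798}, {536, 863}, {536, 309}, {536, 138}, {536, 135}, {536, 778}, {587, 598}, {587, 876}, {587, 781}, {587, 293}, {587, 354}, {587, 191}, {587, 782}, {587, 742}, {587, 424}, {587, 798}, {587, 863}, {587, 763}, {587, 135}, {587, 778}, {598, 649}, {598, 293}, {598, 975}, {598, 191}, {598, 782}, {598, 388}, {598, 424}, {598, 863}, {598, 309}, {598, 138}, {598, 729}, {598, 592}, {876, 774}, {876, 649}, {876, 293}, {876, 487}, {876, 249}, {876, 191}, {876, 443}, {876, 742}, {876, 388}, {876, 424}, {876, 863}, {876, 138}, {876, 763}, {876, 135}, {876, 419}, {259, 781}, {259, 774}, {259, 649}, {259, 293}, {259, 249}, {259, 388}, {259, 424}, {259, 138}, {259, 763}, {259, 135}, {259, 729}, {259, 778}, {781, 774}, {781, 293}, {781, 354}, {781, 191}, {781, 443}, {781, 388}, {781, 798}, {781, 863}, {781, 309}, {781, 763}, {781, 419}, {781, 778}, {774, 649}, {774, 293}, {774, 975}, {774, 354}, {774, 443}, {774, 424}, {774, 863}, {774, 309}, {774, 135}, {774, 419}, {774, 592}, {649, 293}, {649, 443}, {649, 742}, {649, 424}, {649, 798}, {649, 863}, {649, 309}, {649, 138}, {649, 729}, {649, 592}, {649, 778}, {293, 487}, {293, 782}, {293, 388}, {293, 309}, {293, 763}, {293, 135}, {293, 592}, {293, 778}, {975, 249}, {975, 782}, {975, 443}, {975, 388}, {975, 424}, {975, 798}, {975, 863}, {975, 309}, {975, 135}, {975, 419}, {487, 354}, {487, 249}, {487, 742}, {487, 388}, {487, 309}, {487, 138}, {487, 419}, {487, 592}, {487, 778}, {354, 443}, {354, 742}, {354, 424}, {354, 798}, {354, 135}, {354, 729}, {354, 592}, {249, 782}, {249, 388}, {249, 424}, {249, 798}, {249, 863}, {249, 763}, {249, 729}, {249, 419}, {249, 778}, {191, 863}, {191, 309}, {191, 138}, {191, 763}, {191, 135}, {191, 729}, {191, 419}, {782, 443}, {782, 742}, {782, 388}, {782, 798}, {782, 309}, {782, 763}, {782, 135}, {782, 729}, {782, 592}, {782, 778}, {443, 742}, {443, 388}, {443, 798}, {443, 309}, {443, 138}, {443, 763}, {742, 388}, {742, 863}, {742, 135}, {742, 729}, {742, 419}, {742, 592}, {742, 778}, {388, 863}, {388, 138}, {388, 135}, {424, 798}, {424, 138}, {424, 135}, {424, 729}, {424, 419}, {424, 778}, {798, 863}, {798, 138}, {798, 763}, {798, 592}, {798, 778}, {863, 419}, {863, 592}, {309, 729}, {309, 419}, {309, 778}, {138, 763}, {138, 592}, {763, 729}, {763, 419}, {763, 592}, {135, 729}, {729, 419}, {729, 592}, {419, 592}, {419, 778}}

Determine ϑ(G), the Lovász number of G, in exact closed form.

N(876) = {852, 949, 587, 774, 649, 293, 487, 249, 191, 443, 742, 388, 424, 863, 138, 763, 135, 419}, |N(876)| = 18.
Vertex 649 has 18 neighbors: 852, 816, 536, 598, 876, 259, 774, 293, 443, 742, 424, 798, 863, 309, 138, 729, 592, 778.
deg(905) = 18; N(905) = {773, 816, 459, 949, 536, 259, 774, 975, 191, 782, 443, 742, 138, 763, 135, 419, 592, 778}.
N(782) = {905, 139, 949, 587, 598, 293, 975, 249, 443, 742, 388, 798, 309, 763, 135, 729, 592, 778}, |N(782)| = 18.
deg(v) = 18 for all v (|V|=37); Paley(37): SR with (k,λ,μ)=(18,8,9).
spec(A) ≈ [18.0, 2.541, -3.541] (distinct, 3 d.p.).
ϑ = −N·λ_min/(λ_max−λ_min) = −37·(-sqrt(37)/2 - 1/2)/(18−(-sqrt(37)/2 - 1/2)) = sqrt(37).
= 6.082763… (decimal).

sqrt(37)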